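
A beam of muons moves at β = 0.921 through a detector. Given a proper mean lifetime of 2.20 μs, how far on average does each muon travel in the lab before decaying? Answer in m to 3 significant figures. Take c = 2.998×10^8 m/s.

γ = 1/√(1 − 0.921²) = 2.5670
Dilated lifetime: Δt = γτ₀ = 2.5670 × 2.20 μs = 5.6474 μs
d = vΔt = 0.921c × 5.6474 μs = 2.7612×10^8 m/s × 5.6474×10^-6 s = 1560 m

d ≈ 1560 m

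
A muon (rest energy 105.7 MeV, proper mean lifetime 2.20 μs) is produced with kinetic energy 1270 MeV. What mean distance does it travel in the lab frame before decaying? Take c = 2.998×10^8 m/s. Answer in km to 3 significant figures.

γ = 1 + K/(m₀c²) = 1 + 1270/105.7 = 13.015
β = √(1 − 1/γ²) = 0.99704
Dilated lifetime: γτ₀ = 13.015 × 2.20 μs = 28.633 μs
d = βc·γτ₀ = 0.99704 × (2.998×10^8 m/s) × 2.8633×10^-5 s = 8.56 km

d ≈ 8.56 km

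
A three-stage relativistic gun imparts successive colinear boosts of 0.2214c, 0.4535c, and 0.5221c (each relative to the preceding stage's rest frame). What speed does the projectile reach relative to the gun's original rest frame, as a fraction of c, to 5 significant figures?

Compose boost 2: (0.4535 + 0.2214)/(1 + 0.4535×0.2214) = 0.67490/1.100405 = 0.6133197
Compose boost 3: (0.5221 + 0.6133197)/(1 + 0.5221×0.6133197) = 1.135420/1.320214 = 0.86003

u ≈ 0.86003c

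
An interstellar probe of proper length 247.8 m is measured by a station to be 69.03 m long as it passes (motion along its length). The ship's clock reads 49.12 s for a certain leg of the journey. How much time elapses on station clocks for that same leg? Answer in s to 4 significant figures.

Δt ≈ 176.3 s

Length contraction ⇒ γ = L₀/L = 247.8/69.03 = 3.58974
Time dilation: Δt = γτ₀ = 3.58974 × 49.12 s = 176.3 s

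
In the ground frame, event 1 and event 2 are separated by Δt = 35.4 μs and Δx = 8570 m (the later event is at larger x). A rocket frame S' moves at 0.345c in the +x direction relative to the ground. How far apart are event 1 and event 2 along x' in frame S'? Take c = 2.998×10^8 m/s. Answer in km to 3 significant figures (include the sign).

γ = 1/√(1 − 0.345²) = 1.0654
Δx' = γ(Δx − vΔt) = 1.0654 × (8570 m − 0.345×(2.998×10^8 m/s)×35.4×10^-6 s)
= 1.0654 × (4908.5 m) = 5.23 km

Δx' ≈ 5.23 km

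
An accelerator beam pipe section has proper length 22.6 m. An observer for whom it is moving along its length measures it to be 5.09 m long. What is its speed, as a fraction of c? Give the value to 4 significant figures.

β ≈ 0.9743

γ = L₀/L = 22.6/5.09 = 4.44008
β = √(1 − 1/γ²) = 0.9743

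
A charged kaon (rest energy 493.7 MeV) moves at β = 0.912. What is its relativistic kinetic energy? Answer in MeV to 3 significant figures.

γ = 1/√(1 − 0.912²) = 2.4379
K = (γ − 1)m₀c² = (2.4379 − 1) × 493.7 MeV = 1.4379 × 493.7 MeV = 710 MeV

K ≈ 710 MeV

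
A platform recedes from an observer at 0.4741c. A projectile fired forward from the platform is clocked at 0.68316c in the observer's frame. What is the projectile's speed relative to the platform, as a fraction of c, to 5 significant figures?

u' ≈ 0.30921c

Inverse velocity addition: u' = (u − v)/(1 − uv/c²)
= (0.68316 − 0.4741)/(1 − 0.68316×0.4741) = 0.20906/0.6761138 = 0.30921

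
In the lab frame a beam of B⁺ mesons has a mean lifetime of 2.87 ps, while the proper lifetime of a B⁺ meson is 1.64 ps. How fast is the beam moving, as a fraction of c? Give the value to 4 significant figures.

γ = Δt/τ₀ = 2.87/1.64 = 1.75000
β = √(1 − 1/γ²) = √(1 − 1/1.75000²) = 0.8207

β ≈ 0.8207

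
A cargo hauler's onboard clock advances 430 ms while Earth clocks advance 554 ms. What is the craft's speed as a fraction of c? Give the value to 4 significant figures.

γ = Δt/τ₀ = 554/430 = 1.28837
β = √(1 − 1/γ²) = √(1 − 1/1.28837²) = 0.6305

β ≈ 0.6305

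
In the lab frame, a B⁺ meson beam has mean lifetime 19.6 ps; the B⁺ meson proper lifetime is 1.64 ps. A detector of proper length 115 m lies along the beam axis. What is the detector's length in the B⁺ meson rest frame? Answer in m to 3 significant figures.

L ≈ 9.62 m

Time dilation ⇒ γ = Δt/τ₀ = 19.6/1.64 = 11.951
Length contraction: L = L₀/γ = 115/11.951 = 9.62 m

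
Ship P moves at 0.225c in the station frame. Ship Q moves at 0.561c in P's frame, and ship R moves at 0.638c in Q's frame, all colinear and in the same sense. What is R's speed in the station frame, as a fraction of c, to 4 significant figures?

Compose boost 2: (0.561 + 0.225)/(1 + 0.561×0.225) = 0.7860/1.12623 = 0.697907
Compose boost 3: (0.638 + 0.697907)/(1 + 0.638×0.697907) = 1.33591/1.44526 = 0.9243

u ≈ 0.9243c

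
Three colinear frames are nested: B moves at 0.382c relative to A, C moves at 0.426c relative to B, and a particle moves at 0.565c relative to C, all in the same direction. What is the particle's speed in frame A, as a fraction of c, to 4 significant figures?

Compose boost 2: (0.426 + 0.382)/(1 + 0.426×0.382) = 0.8080/1.16273 = 0.694915
Compose boost 3: (0.565 + 0.694915)/(1 + 0.565×0.694915) = 1.25992/1.39263 = 0.9047

u ≈ 0.9047c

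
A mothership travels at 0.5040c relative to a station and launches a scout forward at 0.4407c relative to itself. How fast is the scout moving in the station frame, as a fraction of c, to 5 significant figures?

Compose boost 2: (0.4407 + 0.5040)/(1 + 0.4407×0.5040) = 0.94470/1.222113 = 0.77301

u ≈ 0.77301c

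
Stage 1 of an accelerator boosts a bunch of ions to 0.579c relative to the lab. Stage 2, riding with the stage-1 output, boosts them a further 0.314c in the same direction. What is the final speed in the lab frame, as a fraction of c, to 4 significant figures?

u ≈ 0.7556c

Compose boost 2: (0.314 + 0.579)/(1 + 0.314×0.579) = 0.8930/1.18181 = 0.7556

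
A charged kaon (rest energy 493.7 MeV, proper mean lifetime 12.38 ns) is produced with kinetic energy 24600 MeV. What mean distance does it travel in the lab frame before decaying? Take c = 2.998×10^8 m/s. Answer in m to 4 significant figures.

d ≈ 188.6 m

γ = 1 + K/(m₀c²) = 1 + 24600/493.7 = 50.8278
β = √(1 − 1/γ²) = 0.999806
Dilated lifetime: γτ₀ = 50.8278 × 12.38 ns = 629.249 ns
d = βc·γτ₀ = 0.999806 × (2.998×10^8 m/s) × 6.29249×10^-7 s = 188.6 m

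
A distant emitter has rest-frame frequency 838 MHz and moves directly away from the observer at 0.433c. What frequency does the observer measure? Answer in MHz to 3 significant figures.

f_obs ≈ 527 MHz

Relativistic Doppler: f_obs = f_src √((1−β)/(1+β))
= 838 × √(0.56700/1.4330) = 838 × 0.62903 = 527 MHz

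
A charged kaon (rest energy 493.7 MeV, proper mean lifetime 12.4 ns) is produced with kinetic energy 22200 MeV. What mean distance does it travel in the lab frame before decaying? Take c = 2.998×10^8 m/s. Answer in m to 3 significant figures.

γ = 1 + K/(m₀c²) = 1 + 22200/493.7 = 45.967
β = √(1 − 1/γ²) = 0.99976
Dilated lifetime: γτ₀ = 45.967 × 12.4 ns = 569.99 ns
d = βc·γτ₀ = 0.99976 × (2.998×10^8 m/s) × 5.6999×10^-7 s = 171 m

d ≈ 171 m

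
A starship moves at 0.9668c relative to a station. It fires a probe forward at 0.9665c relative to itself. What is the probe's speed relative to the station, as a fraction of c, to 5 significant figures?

u ≈ 0.99943c

Relativistic velocity addition: u = (u' + v)/(1 + u'v/c²)
= (0.9665 + 0.9668)/(1 + 0.9665×0.9668) = 1.9333/1.934412 = 0.99943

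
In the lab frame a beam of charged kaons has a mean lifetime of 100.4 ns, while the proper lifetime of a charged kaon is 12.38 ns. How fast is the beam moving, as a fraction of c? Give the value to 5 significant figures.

β ≈ 0.99237

γ = Δt/τ₀ = 100.4/12.38 = 8.109855
β = √(1 − 1/γ²) = √(1 − 1/8.109855²) = 0.99237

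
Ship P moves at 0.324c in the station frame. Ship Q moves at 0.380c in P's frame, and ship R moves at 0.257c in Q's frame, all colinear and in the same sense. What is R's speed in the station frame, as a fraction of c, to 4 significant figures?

Compose boost 2: (0.380 + 0.324)/(1 + 0.380×0.324) = 0.7040/1.12312 = 0.626825
Compose boost 3: (0.257 + 0.626825)/(1 + 0.257×0.626825) = 0.883825/1.16109 = 0.7612

u ≈ 0.7612c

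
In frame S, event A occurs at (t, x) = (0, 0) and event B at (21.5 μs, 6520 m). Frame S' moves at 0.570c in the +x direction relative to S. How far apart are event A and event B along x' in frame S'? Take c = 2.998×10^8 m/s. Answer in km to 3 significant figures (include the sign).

Δx' ≈ 3.46 km

γ = 1/√(1 − 0.570²) = 1.2171
Δx' = γ(Δx − vΔt) = 1.2171 × (6520 m − 0.570×(2.998×10^8 m/s)×21.5×10^-6 s)
= 1.2171 × (2846.0 m) = 3.46 km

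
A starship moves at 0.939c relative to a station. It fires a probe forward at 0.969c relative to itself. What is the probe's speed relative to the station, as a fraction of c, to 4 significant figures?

Relativistic velocity addition: u = (u' + v)/(1 + u'v/c²)
= (0.969 + 0.939)/(1 + 0.969×0.939) = 1.908/1.90989 = 0.9990

u ≈ 0.9990c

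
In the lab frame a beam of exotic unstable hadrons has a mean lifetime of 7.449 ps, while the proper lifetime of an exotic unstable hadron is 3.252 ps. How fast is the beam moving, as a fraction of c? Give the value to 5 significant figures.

β ≈ 0.89967

γ = Δt/τ₀ = 7.449/3.252 = 2.290590
β = √(1 − 1/γ²) = √(1 − 1/2.290590²) = 0.89967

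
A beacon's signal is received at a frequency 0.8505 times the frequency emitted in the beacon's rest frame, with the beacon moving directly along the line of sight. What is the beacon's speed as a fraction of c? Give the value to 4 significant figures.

β ≈ 0.1605

f_obs/f_src = √((1−β)/(1+β)) = 0.8505  ⇒  (1−β)/(1+β) = 0.723350
β = |1 − D²|/(1 + D²) = |1 − 0.723350|/(1 + 0.723350) = 0.1605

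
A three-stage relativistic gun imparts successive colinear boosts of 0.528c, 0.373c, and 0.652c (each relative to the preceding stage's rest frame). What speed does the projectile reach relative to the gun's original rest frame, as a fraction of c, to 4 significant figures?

Compose boost 2: (0.373 + 0.528)/(1 + 0.373×0.528) = 0.9010/1.19694 = 0.752750
Compose boost 3: (0.652 + 0.752750)/(1 + 0.652×0.752750) = 1.40475/1.49079 = 0.9423

u ≈ 0.9423c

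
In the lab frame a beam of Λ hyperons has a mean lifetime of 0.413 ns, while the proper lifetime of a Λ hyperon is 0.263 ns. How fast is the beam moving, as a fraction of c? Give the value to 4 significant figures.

γ = Δt/τ₀ = 0.413/0.263 = 1.57034
β = √(1 − 1/γ²) = √(1 − 1/1.57034²) = 0.7710

β ≈ 0.7710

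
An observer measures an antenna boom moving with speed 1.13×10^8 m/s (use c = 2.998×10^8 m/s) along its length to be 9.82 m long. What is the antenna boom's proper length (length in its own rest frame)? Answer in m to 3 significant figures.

β = v/c = 1.13×10^8 / 2.998×10^8 = 0.37692
γ = 1/√(1 − 0.37692²) = 1.0796
L₀ = γL = 1.0796 × 9.82 = 10.6 m

L₀ ≈ 10.6 m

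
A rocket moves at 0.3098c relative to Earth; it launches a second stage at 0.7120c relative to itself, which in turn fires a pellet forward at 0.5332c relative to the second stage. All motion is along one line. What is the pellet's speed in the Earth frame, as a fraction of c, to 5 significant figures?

u ≈ 0.94744c

Compose boost 2: (0.7120 + 0.3098)/(1 + 0.7120×0.3098) = 1.0218/1.220578 = 0.8371446
Compose boost 3: (0.5332 + 0.8371446)/(1 + 0.5332×0.8371446) = 1.370345/1.446366 = 0.94744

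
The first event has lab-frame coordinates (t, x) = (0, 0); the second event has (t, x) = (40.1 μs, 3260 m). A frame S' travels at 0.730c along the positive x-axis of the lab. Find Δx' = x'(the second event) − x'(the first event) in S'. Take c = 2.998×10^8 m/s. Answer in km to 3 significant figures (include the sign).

Δx' ≈ -8.07 km

γ = 1/√(1 − 0.730²) = 1.4632
Δx' = γ(Δx − vΔt) = 1.4632 × (3260 m − 0.730×(2.998×10^8 m/s)×40.1×10^-6 s)
= 1.4632 × (-5516.0 m) = -8.07 km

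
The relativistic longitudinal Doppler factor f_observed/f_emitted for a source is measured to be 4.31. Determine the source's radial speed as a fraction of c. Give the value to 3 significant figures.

f_obs/f_src = √((1+β)/(1−β)) = 4.31  ⇒  (1+β)/(1−β) = 18.576
β = |1 − D²|/(1 + D²) = |1 − 18.576|/(1 + 18.576) = 0.898

β ≈ 0.898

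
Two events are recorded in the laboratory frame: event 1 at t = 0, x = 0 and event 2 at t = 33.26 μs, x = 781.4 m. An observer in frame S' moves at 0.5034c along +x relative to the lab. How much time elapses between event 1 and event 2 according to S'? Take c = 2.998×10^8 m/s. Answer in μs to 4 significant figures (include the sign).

γ = 1/√(1 − 0.5034²) = 1.15734
Δt' = γ(Δt − vΔx/c²) = 1.15734 × (33.26 μs − 0.5034×781.4 m / (2.998×10^8 m/s))
= 1.15734 × (31.9479 μs) = 36.97 μs

Δt' ≈ 36.97 μs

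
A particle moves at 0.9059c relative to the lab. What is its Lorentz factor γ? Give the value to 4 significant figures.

γ ≈ 2.361

γ = 1/√(1 − β²) = 1/√(1 − 0.9059²) = 1/√(0.179345) = 2.361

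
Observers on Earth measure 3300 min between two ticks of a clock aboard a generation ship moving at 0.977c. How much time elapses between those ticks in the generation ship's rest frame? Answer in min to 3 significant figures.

γ = 1/√(1 − 0.977²) = 4.6896
Proper time: τ₀ = Δt/γ = 3300/4.6896 = 704 min

τ₀ ≈ 704 min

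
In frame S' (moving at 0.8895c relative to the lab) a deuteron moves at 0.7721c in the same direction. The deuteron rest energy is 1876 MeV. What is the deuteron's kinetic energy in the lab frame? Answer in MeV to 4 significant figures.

K ≈ 9021 MeV

u_lab = (0.7721 + 0.8895)/(1 + 0.7721×0.8895) = 0.9850704
γ = 1/√(1 − 0.9850704²) = 5.80883
K = (γ − 1)m₀c² = (5.80883 − 1) × 1876 = 4.80883 × 1876 = 9021 MeV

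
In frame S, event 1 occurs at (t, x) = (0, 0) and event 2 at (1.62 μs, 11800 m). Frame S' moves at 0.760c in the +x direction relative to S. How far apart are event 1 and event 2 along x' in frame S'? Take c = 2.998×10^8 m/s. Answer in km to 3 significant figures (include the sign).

γ = 1/√(1 − 0.760²) = 1.5386
Δx' = γ(Δx − vΔt) = 1.5386 × (11800 m − 0.760×(2.998×10^8 m/s)×1.62×10^-6 s)
= 1.5386 × (11431 m) = 17.6 km

Δx' ≈ 17.6 km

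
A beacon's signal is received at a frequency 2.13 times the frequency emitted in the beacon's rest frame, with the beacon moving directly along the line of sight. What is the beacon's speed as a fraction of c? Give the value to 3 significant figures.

f_obs/f_src = √((1+β)/(1−β)) = 2.13  ⇒  (1+β)/(1−β) = 4.5369
β = |1 − D²|/(1 + D²) = |1 − 4.5369|/(1 + 4.5369) = 0.639

β ≈ 0.639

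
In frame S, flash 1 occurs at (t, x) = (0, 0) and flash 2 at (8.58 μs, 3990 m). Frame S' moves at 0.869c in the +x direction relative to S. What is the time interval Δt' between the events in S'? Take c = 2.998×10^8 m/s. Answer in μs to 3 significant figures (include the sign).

γ = 1/√(1 − 0.869²) = 2.0210
Δt' = γ(Δt − vΔx/c²) = 2.0210 × (8.58 μs − 0.869×3990 m / (2.998×10^8 m/s))
= 2.0210 × (-2.9854 μs) = -6.03 μs

Δt' ≈ -6.03 μs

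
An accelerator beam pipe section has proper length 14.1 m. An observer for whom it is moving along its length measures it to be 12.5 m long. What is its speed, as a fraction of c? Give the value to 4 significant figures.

γ = L₀/L = 14.1/12.5 = 1.12800
β = √(1 − 1/γ²) = 0.4627

β ≈ 0.4627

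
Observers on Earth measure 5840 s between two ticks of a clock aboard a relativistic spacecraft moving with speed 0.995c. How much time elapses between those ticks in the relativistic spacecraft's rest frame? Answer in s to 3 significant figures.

τ₀ ≈ 583 s

γ = 1/√(1 − 0.995²) = 10.013
Proper time: τ₀ = Δt/γ = 5840/10.013 = 583 s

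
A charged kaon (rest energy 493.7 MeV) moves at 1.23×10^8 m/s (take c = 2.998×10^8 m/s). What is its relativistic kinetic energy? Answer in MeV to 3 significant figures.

K ≈ 47.7 MeV

β = v/c = 1.23×10^8 / 2.998×10^8 = 0.41027
γ = 1/√(1 − 0.41027²) = 1.0965
K = (γ − 1)m₀c² = (1.0965 − 1) × 493.7 MeV = 0.096536 × 493.7 MeV = 47.7 MeV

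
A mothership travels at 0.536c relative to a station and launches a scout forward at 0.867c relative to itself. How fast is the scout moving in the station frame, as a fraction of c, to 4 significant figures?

u ≈ 0.9579c

Compose boost 2: (0.867 + 0.536)/(1 + 0.867×0.536) = 1.403/1.46471 = 0.9579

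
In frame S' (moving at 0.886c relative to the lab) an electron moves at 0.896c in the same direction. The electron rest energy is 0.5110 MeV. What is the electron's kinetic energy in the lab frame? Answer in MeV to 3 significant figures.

K ≈ 3.94 MeV

u_lab = (0.896 + 0.886)/(1 + 0.896×0.886) = 0.993391
γ = 1/√(1 − 0.993391²) = 8.7122
K = (γ − 1)m₀c² = (8.7122 − 1) × 0.5110 = 7.7122 × 0.5110 = 3.94 MeV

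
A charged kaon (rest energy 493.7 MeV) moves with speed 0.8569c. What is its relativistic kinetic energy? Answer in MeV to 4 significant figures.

γ = 1/√(1 − 0.8569²) = 1.93993
K = (γ − 1)m₀c² = (1.93993 − 1) × 493.7 MeV = 0.939929 × 493.7 MeV = 464.0 MeV

K ≈ 464.0 MeV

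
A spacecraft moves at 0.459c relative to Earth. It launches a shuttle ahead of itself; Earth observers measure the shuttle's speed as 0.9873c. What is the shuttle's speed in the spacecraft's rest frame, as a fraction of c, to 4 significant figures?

Inverse velocity addition: u' = (u − v)/(1 − uv/c²)
= (0.9873 − 0.459)/(1 − 0.9873×0.459) = 0.5283/0.546829 = 0.9661

u' ≈ 0.9661c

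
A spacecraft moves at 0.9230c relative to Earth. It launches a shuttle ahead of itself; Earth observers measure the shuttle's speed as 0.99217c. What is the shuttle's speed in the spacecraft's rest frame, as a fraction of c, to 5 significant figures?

u' ≈ 0.82123c

Inverse velocity addition: u' = (u − v)/(1 − uv/c²)
= (0.99217 − 0.9230)/(1 − 0.99217×0.9230) = 0.069170/0.08422709 = 0.82123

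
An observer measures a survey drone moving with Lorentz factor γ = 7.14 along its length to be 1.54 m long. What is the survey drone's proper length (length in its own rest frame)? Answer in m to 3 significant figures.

L₀ ≈ 11.0 m

γ = 7.14 (given)
L₀ = γL = 7.14 × 1.54 = 11.0 m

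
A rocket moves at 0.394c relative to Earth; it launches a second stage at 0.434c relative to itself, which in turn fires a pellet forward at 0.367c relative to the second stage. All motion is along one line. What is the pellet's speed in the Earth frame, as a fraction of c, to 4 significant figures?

Compose boost 2: (0.434 + 0.394)/(1 + 0.434×0.394) = 0.8280/1.17100 = 0.707090
Compose boost 3: (0.367 + 0.707090)/(1 + 0.367×0.707090) = 1.07409/1.25950 = 0.8528

u ≈ 0.8528c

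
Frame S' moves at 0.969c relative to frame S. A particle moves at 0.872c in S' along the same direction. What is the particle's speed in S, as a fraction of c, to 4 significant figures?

u ≈ 0.9978c

Relativistic velocity addition: u = (u' + v)/(1 + u'v/c²)
= (0.872 + 0.969)/(1 + 0.872×0.969) = 1.841/1.84497 = 0.9978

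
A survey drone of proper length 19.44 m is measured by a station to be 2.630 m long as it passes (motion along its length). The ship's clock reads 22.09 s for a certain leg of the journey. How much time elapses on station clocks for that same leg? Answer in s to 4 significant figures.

Δt ≈ 163.3 s

Length contraction ⇒ γ = L₀/L = 19.44/2.630 = 7.39163
Time dilation: Δt = γτ₀ = 7.39163 × 22.09 s = 163.3 s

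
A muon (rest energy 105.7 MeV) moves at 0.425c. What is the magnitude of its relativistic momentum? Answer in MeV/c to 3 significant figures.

p ≈ 49.6 MeV/c

γ = 1/√(1 − 0.425²) = 1.1047
p = γβm₀c = 1.1047 × 0.425 × 105.7 MeV/c = 49.6 MeV/c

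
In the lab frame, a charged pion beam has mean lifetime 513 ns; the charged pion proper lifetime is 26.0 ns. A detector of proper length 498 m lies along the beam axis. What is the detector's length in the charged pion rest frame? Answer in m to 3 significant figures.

L ≈ 25.2 m

Time dilation ⇒ γ = Δt/τ₀ = 513/26.0 = 19.731
Length contraction: L = L₀/γ = 498/19.731 = 25.2 m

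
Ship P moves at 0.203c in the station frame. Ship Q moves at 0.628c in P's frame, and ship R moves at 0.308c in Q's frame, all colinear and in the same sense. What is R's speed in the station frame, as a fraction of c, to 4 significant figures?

u ≈ 0.8517c

Compose boost 2: (0.628 + 0.203)/(1 + 0.628×0.203) = 0.8310/1.12748 = 0.737039
Compose boost 3: (0.308 + 0.737039)/(1 + 0.308×0.737039) = 1.04504/1.22701 = 0.8517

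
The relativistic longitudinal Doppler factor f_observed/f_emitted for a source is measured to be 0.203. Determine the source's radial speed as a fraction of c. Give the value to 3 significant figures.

f_obs/f_src = √((1−β)/(1+β)) = 0.203  ⇒  (1−β)/(1+β) = 0.041209
β = |1 − D²|/(1 + D²) = |1 − 0.041209|/(1 + 0.041209) = 0.921

β ≈ 0.921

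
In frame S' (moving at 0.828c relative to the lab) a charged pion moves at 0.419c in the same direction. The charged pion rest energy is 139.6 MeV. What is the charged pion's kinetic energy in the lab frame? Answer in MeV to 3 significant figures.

u_lab = (0.419 + 0.828)/(1 + 0.419×0.828) = 0.925808
γ = 1/√(1 − 0.925808²) = 2.6455
K = (γ − 1)m₀c² = (2.6455 − 1) × 139.6 = 1.6455 × 139.6 = 230 MeV

K ≈ 230 MeV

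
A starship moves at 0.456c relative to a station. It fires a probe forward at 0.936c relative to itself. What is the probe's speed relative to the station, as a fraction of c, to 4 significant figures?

u ≈ 0.9756c

Relativistic velocity addition: u = (u' + v)/(1 + u'v/c²)
= (0.936 + 0.456)/(1 + 0.936×0.456) = 1.392/1.42682 = 0.9756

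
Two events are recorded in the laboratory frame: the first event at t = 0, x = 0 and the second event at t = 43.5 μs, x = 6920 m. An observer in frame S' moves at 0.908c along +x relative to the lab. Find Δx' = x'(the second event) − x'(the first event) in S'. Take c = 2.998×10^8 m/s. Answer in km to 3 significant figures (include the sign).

γ = 1/√(1 − 0.908²) = 2.3868
Δx' = γ(Δx − vΔt) = 2.3868 × (6920 m − 0.908×(2.998×10^8 m/s)×43.5×10^-6 s)
= 2.3868 × (-4921.5 m) = -11.7 km

Δx' ≈ -11.7 km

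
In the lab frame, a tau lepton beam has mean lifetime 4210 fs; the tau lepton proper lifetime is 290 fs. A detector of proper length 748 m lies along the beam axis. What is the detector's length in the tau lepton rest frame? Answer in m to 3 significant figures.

Time dilation ⇒ γ = Δt/τ₀ = 4210/290 = 14.517
Length contraction: L = L₀/γ = 748/14.517 = 51.5 m

L ≈ 51.5 m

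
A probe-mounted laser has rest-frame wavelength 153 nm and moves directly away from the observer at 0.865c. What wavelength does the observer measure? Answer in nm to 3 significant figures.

Relativistic Doppler: λ_obs = λ_src √((1+β)/(1−β))
= 153 × √(1.8650/0.13500) = 153 × 3.7168 = 569 nm

λ_obs ≈ 569 nm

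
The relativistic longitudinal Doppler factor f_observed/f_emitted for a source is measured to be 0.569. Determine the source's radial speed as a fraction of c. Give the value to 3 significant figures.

f_obs/f_src = √((1−β)/(1+β)) = 0.569  ⇒  (1−β)/(1+β) = 0.32376
β = |1 − D²|/(1 + D²) = |1 − 0.32376|/(1 + 0.32376) = 0.511

β ≈ 0.511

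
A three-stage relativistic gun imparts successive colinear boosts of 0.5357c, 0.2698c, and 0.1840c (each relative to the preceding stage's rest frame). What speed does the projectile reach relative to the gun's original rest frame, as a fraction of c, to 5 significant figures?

Compose boost 2: (0.2698 + 0.5357)/(1 + 0.2698×0.5357) = 0.80550/1.144532 = 0.7037812
Compose boost 3: (0.1840 + 0.7037812)/(1 + 0.1840×0.7037812) = 0.8877812/1.129496 = 0.78600

u ≈ 0.78600c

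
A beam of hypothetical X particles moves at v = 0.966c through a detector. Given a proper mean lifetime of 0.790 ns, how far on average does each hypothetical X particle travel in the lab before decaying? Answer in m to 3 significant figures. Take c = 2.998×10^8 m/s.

d ≈ 0.885 m

γ = 1/√(1 − 0.966²) = 3.8678
Dilated lifetime: Δt = γτ₀ = 3.8678 × 0.790 ns = 3.0556 ns
d = vΔt = 0.966c × 3.0556 ns = 2.8961×10^8 m/s × 3.0556×10^-9 s = 0.885 m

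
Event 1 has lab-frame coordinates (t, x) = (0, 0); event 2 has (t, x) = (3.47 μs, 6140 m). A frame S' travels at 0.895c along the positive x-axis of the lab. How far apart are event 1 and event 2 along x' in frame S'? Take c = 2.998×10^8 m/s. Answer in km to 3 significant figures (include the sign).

γ = 1/√(1 − 0.895²) = 2.2418
Δx' = γ(Δx − vΔt) = 2.2418 × (6140 m − 0.895×(2.998×10^8 m/s)×3.47×10^-6 s)
= 2.2418 × (5208.9 m) = 11.7 km

Δx' ≈ 11.7 km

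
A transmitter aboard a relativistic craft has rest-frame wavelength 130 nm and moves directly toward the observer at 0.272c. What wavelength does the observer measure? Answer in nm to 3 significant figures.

λ_obs ≈ 98.3 nm

Relativistic Doppler: λ_obs = λ_src √((1−β)/(1+β))
= 130 × √(0.72800/1.2720) = 130 × 0.75652 = 98.3 nm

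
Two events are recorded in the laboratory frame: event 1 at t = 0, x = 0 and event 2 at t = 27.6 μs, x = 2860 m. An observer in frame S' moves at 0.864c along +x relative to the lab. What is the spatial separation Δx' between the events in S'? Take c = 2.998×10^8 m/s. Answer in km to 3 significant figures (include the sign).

Δx' ≈ -8.52 km

γ = 1/√(1 − 0.864²) = 1.9861
Δx' = γ(Δx − vΔt) = 1.9861 × (2860 m − 0.864×(2.998×10^8 m/s)×27.6×10^-6 s)
= 1.9861 × (-4289.2 m) = -8.52 km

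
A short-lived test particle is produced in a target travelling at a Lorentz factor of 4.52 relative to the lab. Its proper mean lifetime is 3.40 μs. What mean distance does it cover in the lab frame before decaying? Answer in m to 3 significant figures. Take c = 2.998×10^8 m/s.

β = √(1 − 1/γ²) = √(1 − 1/4.52²) = 0.97522
Dilated lifetime: Δt = γτ₀ = 4.52 × 3.40 μs = 15.368 μs
d = vΔt = 0.97522c × 15.368 μs = 2.9237×10^8 m/s × 1.5368×10^-5 s = 4490 m

d ≈ 4490 m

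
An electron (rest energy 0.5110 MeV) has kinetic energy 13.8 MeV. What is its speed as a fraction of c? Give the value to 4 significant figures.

β ≈ 0.9994

γ = 1 + K/(m₀c²) = 1 + 13.8/0.5110 = 28.0059
β = √(1 − 1/γ²) = 0.9994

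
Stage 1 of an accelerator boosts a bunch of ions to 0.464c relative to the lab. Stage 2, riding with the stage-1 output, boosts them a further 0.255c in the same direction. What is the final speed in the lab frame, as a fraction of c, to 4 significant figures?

u ≈ 0.6429c

Compose boost 2: (0.255 + 0.464)/(1 + 0.255×0.464) = 0.7190/1.11832 = 0.6429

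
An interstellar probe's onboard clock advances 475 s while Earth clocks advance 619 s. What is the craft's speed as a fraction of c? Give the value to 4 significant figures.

β ≈ 0.6412

γ = Δt/τ₀ = 619/475 = 1.30316
β = √(1 − 1/γ²) = √(1 − 1/1.30316²) = 0.6412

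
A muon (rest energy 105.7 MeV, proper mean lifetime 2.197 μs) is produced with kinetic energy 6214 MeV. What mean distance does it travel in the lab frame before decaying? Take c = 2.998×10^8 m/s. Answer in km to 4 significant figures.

d ≈ 39.38 km

γ = 1 + K/(m₀c²) = 1 + 6214/105.7 = 59.7890
β = √(1 − 1/γ²) = 0.999860
Dilated lifetime: γτ₀ = 59.7890 × 2.197 μs = 131.356 μs
d = βc·γτ₀ = 0.999860 × (2.998×10^8 m/s) × 0.000131356 s = 39.38 km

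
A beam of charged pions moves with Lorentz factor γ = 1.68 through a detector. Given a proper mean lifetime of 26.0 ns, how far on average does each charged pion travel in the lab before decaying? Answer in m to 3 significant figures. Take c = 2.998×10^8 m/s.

β = √(1 − 1/γ²) = √(1 − 1/1.68²) = 0.80355
Dilated lifetime: Δt = γτ₀ = 1.68 × 26.0 ns = 43.680 ns
d = vΔt = 0.80355c × 43.680 ns = 2.4090×10^8 m/s × 4.3680×10^-8 s = 10.5 m

d ≈ 10.5 m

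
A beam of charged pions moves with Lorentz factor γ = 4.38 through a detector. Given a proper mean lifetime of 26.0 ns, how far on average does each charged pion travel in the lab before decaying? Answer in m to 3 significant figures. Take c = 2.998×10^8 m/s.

β = √(1 − 1/γ²) = √(1 − 1/4.38²) = 0.97359
Dilated lifetime: Δt = γτ₀ = 4.38 × 26.0 ns = 113.88 ns
d = vΔt = 0.97359c × 113.88 ns = 2.9188×10^8 m/s × 1.1388×10^-7 s = 33.2 m

d ≈ 33.2 m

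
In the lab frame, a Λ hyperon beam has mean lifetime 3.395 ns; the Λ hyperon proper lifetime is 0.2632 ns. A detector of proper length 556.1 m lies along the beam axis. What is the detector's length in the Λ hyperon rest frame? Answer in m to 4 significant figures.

L ≈ 43.11 m

Time dilation ⇒ γ = Δt/τ₀ = 3.395/0.2632 = 12.8989
Length contraction: L = L₀/γ = 556.1/12.8989 = 43.11 m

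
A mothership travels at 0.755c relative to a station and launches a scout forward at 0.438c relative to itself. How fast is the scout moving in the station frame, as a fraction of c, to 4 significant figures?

Compose boost 2: (0.438 + 0.755)/(1 + 0.438×0.755) = 1.193/1.33069 = 0.8965

u ≈ 0.8965c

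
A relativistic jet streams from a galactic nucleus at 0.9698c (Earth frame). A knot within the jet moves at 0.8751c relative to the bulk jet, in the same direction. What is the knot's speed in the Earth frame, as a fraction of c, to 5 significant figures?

u ≈ 0.99796c

Relativistic velocity addition: u = (u' + v)/(1 + u'v/c²)
= (0.8751 + 0.9698)/(1 + 0.8751×0.9698) = 1.8449/1.848672 = 0.99796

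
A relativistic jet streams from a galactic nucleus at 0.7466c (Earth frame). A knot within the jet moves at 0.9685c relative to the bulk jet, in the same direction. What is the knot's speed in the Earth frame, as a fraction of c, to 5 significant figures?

Relativistic velocity addition: u = (u' + v)/(1 + u'v/c²)
= (0.9685 + 0.7466)/(1 + 0.9685×0.7466) = 1.7151/1.723082 = 0.99537

u ≈ 0.99537c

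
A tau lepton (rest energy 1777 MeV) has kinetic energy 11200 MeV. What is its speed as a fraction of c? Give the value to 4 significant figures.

γ = 1 + K/(m₀c²) = 1 + 11200/1777 = 7.30276
β = √(1 − 1/γ²) = 0.9906

β ≈ 0.9906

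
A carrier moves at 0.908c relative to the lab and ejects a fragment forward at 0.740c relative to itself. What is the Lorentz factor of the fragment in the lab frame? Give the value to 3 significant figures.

γ ≈ 5.93

u_lab = (0.740 + 0.908)/(1 + 0.740×0.908) = 1.648/1.67192 = 0.985693
γ = 1/√(1 − 0.985693²) = 5.93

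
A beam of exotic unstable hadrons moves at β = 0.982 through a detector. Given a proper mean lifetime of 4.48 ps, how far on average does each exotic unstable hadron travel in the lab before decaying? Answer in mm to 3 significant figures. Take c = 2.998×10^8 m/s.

d ≈ 6.98 mm

γ = 1/√(1 − 0.982²) = 5.2943
Dilated lifetime: Δt = γτ₀ = 5.2943 × 4.48 ps = 23.719 ps
d = vΔt = 0.982c × 23.719 ps = 2.9440×10^8 m/s × 2.3719×10^-11 s = 6.98 mm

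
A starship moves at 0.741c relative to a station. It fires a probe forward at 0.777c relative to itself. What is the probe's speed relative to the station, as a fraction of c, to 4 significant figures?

Relativistic velocity addition: u = (u' + v)/(1 + u'v/c²)
= (0.777 + 0.741)/(1 + 0.777×0.741) = 1.518/1.57576 = 0.9633

u ≈ 0.9633c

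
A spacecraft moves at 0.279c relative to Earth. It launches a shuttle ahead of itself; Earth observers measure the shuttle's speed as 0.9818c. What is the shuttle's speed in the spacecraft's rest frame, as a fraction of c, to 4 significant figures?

u' ≈ 0.9679c

Inverse velocity addition: u' = (u − v)/(1 − uv/c²)
= (0.9818 − 0.279)/(1 − 0.9818×0.279) = 0.7028/0.726078 = 0.9679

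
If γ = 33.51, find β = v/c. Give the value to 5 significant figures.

β ≈ 0.99955

β = √(1 − 1/γ²) = √(1 − 1/33.51²) = √(0.9991095) = 0.99955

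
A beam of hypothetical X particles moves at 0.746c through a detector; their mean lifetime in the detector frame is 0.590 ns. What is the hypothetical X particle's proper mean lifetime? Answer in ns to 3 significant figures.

τ₀ ≈ 0.393 ns

γ = 1/√(1 − 0.746²) = 1.5016
Proper time: τ₀ = Δt/γ = 0.590/1.5016 = 0.393 ns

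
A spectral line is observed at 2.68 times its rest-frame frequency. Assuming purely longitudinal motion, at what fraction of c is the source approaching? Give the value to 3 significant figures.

β ≈ 0.756

f_obs/f_src = √((1+β)/(1−β)) = 2.68  ⇒  (1+β)/(1−β) = 7.1824
β = |1 − D²|/(1 + D²) = |1 − 7.1824|/(1 + 7.1824) = 0.756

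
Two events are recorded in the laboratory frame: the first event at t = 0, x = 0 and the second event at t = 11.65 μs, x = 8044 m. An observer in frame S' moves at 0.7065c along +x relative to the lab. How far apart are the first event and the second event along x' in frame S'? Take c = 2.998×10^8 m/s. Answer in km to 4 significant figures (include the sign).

Δx' ≈ 7.880 km

γ = 1/√(1 − 0.7065²) = 1.41300
Δx' = γ(Δx − vΔt) = 1.41300 × (8044 m − 0.7065×(2.998×10^8 m/s)×11.65×10^-6 s)
= 1.41300 × (5576.43 m) = 7.880 km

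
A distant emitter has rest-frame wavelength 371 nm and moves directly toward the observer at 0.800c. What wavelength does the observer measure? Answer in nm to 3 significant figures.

λ_obs ≈ 124 nm

Relativistic Doppler: λ_obs = λ_src √((1−β)/(1+β))
= 371 × √(0.20000/1.8000) = 371 × 0.33333 = 124 nm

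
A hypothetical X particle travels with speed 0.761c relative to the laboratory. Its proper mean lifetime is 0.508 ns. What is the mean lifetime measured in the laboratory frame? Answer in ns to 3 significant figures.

γ = 1/√(1 − 0.761²) = 1.5414
Time dilation: Δt = γτ₀ = 1.5414 × 0.508 ns = 0.783 ns

Δt ≈ 0.783 ns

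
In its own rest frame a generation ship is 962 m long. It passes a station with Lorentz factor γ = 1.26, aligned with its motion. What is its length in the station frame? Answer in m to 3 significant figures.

L ≈ 763 m

γ = 1.26 (given)
Length contraction: L = L₀/γ = 962/1.26 = 763 m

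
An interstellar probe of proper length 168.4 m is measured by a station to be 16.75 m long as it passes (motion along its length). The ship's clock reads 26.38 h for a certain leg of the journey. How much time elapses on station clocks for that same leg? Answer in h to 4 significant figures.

Δt ≈ 265.2 h

Length contraction ⇒ γ = L₀/L = 168.4/16.75 = 10.0537
Time dilation: Δt = γτ₀ = 10.0537 × 26.38 h = 265.2 h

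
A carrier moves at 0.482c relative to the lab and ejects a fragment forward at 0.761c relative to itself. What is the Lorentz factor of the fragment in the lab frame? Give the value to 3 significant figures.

γ ≈ 2.40

u_lab = (0.761 + 0.482)/(1 + 0.761×0.482) = 1.243/1.36680 = 0.909422
γ = 1/√(1 − 0.909422²) = 2.40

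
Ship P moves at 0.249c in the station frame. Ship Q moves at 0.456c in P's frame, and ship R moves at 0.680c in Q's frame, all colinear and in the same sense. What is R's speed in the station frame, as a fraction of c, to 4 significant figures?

u ≈ 0.9179c

Compose boost 2: (0.456 + 0.249)/(1 + 0.456×0.249) = 0.7050/1.11354 = 0.633114
Compose boost 3: (0.680 + 0.633114)/(1 + 0.680×0.633114) = 1.31311/1.43052 = 0.9179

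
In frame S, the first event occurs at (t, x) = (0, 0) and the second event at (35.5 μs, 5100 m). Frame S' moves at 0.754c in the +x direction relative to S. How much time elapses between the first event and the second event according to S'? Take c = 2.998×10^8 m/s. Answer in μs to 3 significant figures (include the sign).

γ = 1/√(1 − 0.754²) = 1.5224
Δt' = γ(Δt − vΔx/c²) = 1.5224 × (35.5 μs − 0.754×5100 m / (2.998×10^8 m/s))
= 1.5224 × (22.673 μs) = 34.5 μs

Δt' ≈ 34.5 μs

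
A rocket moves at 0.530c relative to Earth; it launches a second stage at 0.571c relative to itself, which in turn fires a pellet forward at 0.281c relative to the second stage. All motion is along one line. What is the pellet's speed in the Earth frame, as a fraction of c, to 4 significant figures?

Compose boost 2: (0.571 + 0.530)/(1 + 0.571×0.530) = 1.101/1.30263 = 0.845213
Compose boost 3: (0.281 + 0.845213)/(1 + 0.281×0.845213) = 1.12621/1.23750 = 0.9101

u ≈ 0.9101c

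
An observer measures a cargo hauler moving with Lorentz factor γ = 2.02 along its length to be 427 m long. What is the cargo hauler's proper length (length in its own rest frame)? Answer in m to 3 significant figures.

γ = 2.02 (given)
L₀ = γL = 2.02 × 427 = 863 m

L₀ ≈ 863 m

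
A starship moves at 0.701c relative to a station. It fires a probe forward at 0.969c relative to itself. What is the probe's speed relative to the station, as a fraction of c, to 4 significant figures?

Relativistic velocity addition: u = (u' + v)/(1 + u'v/c²)
= (0.969 + 0.701)/(1 + 0.969×0.701) = 1.670/1.67927 = 0.9945

u ≈ 0.9945c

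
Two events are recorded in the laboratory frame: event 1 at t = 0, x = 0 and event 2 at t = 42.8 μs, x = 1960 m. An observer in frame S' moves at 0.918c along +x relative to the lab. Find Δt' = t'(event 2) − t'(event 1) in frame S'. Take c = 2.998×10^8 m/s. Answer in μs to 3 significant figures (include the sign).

γ = 1/√(1 − 0.918²) = 2.5216
Δt' = γ(Δt − vΔx/c²) = 2.5216 × (42.8 μs − 0.918×1960 m / (2.998×10^8 m/s))
= 2.5216 × (36.798 μs) = 92.8 μs

Δt' ≈ 92.8 μs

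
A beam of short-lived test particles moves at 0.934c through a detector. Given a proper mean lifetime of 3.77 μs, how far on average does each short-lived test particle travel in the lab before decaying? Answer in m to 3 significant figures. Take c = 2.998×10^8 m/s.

γ = 1/√(1 − 0.934²) = 2.7990
Dilated lifetime: Δt = γτ₀ = 2.7990 × 3.77 μs = 10.552 μs
d = vΔt = 0.934c × 10.552 μs = 2.8001×10^8 m/s × 1.0552×10^-5 s = 2950 m

d ≈ 2950 m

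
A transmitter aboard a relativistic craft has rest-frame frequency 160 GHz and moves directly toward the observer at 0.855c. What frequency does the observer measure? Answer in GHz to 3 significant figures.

f_obs ≈ 572 GHz

Relativistic Doppler: f_obs = f_src √((1+β)/(1−β))
= 160 × √(1.8550/0.14500) = 160 × 3.5767 = 572 GHz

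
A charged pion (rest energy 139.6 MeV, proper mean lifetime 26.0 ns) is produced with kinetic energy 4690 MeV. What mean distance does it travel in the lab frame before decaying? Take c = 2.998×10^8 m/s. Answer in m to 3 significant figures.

d ≈ 270 m

γ = 1 + K/(m₀c²) = 1 + 4690/139.6 = 34.596
β = √(1 − 1/γ²) = 0.99958
Dilated lifetime: γτ₀ = 34.596 × 26.0 ns = 899.50 ns
d = βc·γτ₀ = 0.99958 × (2.998×10^8 m/s) × 8.9950×10^-7 s = 270 m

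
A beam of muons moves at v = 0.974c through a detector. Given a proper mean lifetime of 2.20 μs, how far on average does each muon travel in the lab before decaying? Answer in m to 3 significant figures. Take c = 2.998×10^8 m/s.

γ = 1/√(1 − 0.974²) = 4.4141
Dilated lifetime: Δt = γτ₀ = 4.4141 × 2.20 μs = 9.7110 μs
d = vΔt = 0.974c × 9.7110 μs = 2.9201×10^8 m/s × 9.7110×10^-6 s = 2840 m

d ≈ 2840 m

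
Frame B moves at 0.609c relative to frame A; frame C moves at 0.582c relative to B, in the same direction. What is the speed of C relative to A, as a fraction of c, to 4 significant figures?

u ≈ 0.8793c

Compose boost 2: (0.582 + 0.609)/(1 + 0.582×0.609) = 1.191/1.35444 = 0.8793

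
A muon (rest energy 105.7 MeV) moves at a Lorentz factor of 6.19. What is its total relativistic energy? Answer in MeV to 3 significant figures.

E ≈ 654 MeV

γ = 6.19 (given)
E = γm₀c² = 6.19 × 105.7 MeV = 654 MeV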